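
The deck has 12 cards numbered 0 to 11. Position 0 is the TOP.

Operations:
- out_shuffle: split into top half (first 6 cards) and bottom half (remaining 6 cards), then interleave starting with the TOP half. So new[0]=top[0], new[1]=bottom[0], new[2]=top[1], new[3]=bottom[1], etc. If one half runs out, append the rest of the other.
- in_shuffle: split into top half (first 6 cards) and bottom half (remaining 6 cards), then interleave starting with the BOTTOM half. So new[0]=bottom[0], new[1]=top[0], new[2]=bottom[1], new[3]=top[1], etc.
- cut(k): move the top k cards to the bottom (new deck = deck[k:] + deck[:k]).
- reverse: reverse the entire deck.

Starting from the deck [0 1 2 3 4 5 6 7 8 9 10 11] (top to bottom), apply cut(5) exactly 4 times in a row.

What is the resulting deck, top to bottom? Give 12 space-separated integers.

After op 1 (cut(5)): [5 6 7 8 9 10 11 0 1 2 3 4]
After op 2 (cut(5)): [10 11 0 1 2 3 4 5 6 7 8 9]
After op 3 (cut(5)): [3 4 5 6 7 8 9 10 11 0 1 2]
After op 4 (cut(5)): [8 9 10 11 0 1 2 3 4 5 6 7]

Answer: 8 9 10 11 0 1 2 3 4 5 6 7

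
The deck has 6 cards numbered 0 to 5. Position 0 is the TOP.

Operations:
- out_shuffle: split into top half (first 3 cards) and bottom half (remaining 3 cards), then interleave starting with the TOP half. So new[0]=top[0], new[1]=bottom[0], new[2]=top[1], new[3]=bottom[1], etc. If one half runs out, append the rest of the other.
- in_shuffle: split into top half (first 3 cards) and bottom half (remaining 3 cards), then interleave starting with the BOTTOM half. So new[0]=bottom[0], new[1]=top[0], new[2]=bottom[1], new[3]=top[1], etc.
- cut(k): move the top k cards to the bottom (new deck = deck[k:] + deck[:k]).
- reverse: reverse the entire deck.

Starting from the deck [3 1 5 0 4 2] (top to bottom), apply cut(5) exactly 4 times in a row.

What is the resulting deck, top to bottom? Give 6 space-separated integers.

Answer: 5 0 4 2 3 1

Derivation:
After op 1 (cut(5)): [2 3 1 5 0 4]
After op 2 (cut(5)): [4 2 3 1 5 0]
After op 3 (cut(5)): [0 4 2 3 1 5]
After op 4 (cut(5)): [5 0 4 2 3 1]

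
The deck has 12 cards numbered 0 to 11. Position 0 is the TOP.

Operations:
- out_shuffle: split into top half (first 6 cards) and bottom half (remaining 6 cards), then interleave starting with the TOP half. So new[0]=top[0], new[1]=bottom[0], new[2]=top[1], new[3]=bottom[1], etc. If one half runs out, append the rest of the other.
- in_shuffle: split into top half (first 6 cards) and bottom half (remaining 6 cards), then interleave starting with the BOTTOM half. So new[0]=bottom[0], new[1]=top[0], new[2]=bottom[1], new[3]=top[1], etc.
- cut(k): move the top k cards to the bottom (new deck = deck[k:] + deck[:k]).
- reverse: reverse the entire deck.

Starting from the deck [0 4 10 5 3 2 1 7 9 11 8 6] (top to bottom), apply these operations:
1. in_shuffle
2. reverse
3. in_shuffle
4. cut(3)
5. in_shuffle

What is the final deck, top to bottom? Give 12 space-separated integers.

Answer: 5 6 1 4 11 3 10 7 2 8 9 0

Derivation:
After op 1 (in_shuffle): [1 0 7 4 9 10 11 5 8 3 6 2]
After op 2 (reverse): [2 6 3 8 5 11 10 9 4 7 0 1]
After op 3 (in_shuffle): [10 2 9 6 4 3 7 8 0 5 1 11]
After op 4 (cut(3)): [6 4 3 7 8 0 5 1 11 10 2 9]
After op 5 (in_shuffle): [5 6 1 4 11 3 10 7 2 8 9 0]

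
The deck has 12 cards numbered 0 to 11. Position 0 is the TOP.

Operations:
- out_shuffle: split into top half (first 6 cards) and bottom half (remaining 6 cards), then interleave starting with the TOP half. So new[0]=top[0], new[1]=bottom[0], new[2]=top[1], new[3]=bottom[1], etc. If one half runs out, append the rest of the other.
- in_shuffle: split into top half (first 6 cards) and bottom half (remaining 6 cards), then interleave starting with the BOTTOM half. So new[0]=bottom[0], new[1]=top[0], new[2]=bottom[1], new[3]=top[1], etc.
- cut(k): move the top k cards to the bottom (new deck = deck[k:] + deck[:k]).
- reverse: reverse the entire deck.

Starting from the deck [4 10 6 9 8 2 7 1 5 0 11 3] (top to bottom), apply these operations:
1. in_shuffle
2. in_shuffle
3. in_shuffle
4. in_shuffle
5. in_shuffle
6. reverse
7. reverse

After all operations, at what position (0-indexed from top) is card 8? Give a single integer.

After op 1 (in_shuffle): [7 4 1 10 5 6 0 9 11 8 3 2]
After op 2 (in_shuffle): [0 7 9 4 11 1 8 10 3 5 2 6]
After op 3 (in_shuffle): [8 0 10 7 3 9 5 4 2 11 6 1]
After op 4 (in_shuffle): [5 8 4 0 2 10 11 7 6 3 1 9]
After op 5 (in_shuffle): [11 5 7 8 6 4 3 0 1 2 9 10]
After op 6 (reverse): [10 9 2 1 0 3 4 6 8 7 5 11]
After op 7 (reverse): [11 5 7 8 6 4 3 0 1 2 9 10]
Card 8 is at position 3.

Answer: 3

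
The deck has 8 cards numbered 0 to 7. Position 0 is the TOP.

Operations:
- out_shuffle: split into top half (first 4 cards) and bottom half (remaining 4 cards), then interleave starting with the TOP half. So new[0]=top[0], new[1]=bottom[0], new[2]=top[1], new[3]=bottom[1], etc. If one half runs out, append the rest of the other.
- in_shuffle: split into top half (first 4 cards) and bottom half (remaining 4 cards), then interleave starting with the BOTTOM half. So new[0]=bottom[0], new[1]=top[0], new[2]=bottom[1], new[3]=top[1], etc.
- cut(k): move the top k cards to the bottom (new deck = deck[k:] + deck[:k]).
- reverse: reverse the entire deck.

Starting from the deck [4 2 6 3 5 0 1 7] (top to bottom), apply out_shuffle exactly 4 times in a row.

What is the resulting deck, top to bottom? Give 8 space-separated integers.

Answer: 4 5 2 0 6 1 3 7

Derivation:
After op 1 (out_shuffle): [4 5 2 0 6 1 3 7]
After op 2 (out_shuffle): [4 6 5 1 2 3 0 7]
After op 3 (out_shuffle): [4 2 6 3 5 0 1 7]
After op 4 (out_shuffle): [4 5 2 0 6 1 3 7]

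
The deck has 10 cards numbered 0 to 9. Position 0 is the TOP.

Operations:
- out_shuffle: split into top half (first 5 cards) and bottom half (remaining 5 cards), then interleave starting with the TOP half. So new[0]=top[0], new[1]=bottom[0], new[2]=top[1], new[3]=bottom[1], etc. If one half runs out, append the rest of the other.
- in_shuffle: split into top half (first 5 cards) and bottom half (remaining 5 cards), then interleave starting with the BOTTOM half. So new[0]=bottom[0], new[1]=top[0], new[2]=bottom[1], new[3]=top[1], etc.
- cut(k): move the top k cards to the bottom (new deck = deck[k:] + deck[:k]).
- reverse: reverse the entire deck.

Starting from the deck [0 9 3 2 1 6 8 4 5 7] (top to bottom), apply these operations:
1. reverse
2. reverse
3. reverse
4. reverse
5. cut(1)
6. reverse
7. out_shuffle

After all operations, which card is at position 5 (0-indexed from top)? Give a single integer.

Answer: 2

Derivation:
After op 1 (reverse): [7 5 4 8 6 1 2 3 9 0]
After op 2 (reverse): [0 9 3 2 1 6 8 4 5 7]
After op 3 (reverse): [7 5 4 8 6 1 2 3 9 0]
After op 4 (reverse): [0 9 3 2 1 6 8 4 5 7]
After op 5 (cut(1)): [9 3 2 1 6 8 4 5 7 0]
After op 6 (reverse): [0 7 5 4 8 6 1 2 3 9]
After op 7 (out_shuffle): [0 6 7 1 5 2 4 3 8 9]
Position 5: card 2.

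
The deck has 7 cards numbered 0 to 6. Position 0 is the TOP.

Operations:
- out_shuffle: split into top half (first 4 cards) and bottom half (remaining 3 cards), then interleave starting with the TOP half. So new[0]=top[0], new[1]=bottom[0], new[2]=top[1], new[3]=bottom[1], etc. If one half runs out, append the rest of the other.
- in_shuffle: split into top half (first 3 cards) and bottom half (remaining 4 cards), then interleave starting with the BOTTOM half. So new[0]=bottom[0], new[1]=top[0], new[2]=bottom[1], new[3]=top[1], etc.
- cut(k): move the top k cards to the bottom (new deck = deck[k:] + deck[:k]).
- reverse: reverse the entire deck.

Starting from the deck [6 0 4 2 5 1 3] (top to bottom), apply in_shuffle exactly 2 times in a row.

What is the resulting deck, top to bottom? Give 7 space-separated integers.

After op 1 (in_shuffle): [2 6 5 0 1 4 3]
After op 2 (in_shuffle): [0 2 1 6 4 5 3]

Answer: 0 2 1 6 4 5 3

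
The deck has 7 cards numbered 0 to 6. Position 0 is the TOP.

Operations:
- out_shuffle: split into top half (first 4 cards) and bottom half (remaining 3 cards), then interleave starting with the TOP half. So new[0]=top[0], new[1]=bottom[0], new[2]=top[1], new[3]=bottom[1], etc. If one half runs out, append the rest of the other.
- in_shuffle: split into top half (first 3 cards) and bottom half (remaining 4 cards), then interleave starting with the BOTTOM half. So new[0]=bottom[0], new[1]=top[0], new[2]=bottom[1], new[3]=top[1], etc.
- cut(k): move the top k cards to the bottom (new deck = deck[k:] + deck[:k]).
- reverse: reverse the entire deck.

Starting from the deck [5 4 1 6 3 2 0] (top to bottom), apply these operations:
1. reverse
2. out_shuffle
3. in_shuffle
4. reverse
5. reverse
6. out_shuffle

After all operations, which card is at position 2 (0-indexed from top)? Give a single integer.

Answer: 0

Derivation:
After op 1 (reverse): [0 2 3 6 1 4 5]
After op 2 (out_shuffle): [0 1 2 4 3 5 6]
After op 3 (in_shuffle): [4 0 3 1 5 2 6]
After op 4 (reverse): [6 2 5 1 3 0 4]
After op 5 (reverse): [4 0 3 1 5 2 6]
After op 6 (out_shuffle): [4 5 0 2 3 6 1]
Position 2: card 0.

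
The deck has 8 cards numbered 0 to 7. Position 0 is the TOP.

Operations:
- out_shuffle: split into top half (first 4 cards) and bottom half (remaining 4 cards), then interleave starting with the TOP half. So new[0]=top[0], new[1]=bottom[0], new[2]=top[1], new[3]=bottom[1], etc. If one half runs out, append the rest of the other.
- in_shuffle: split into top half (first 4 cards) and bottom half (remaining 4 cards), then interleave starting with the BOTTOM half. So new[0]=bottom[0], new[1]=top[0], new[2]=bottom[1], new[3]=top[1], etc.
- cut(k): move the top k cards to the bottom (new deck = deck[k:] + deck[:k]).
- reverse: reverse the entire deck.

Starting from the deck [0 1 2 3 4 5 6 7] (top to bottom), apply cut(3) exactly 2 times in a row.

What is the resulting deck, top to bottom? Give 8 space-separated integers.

After op 1 (cut(3)): [3 4 5 6 7 0 1 2]
After op 2 (cut(3)): [6 7 0 1 2 3 4 5]

Answer: 6 7 0 1 2 3 4 5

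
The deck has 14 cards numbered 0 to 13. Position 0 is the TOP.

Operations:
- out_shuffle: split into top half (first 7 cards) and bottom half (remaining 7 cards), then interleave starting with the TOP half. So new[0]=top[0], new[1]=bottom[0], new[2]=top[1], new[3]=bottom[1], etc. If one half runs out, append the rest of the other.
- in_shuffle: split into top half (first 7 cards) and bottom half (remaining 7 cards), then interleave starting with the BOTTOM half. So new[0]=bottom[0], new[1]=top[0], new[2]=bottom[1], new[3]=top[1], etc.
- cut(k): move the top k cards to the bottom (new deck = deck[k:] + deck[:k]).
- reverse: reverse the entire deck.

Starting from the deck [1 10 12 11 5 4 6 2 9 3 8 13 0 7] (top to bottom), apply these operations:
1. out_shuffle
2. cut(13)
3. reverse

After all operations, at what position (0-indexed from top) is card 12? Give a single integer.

After op 1 (out_shuffle): [1 2 10 9 12 3 11 8 5 13 4 0 6 7]
After op 2 (cut(13)): [7 1 2 10 9 12 3 11 8 5 13 4 0 6]
After op 3 (reverse): [6 0 4 13 5 8 11 3 12 9 10 2 1 7]
Card 12 is at position 8.

Answer: 8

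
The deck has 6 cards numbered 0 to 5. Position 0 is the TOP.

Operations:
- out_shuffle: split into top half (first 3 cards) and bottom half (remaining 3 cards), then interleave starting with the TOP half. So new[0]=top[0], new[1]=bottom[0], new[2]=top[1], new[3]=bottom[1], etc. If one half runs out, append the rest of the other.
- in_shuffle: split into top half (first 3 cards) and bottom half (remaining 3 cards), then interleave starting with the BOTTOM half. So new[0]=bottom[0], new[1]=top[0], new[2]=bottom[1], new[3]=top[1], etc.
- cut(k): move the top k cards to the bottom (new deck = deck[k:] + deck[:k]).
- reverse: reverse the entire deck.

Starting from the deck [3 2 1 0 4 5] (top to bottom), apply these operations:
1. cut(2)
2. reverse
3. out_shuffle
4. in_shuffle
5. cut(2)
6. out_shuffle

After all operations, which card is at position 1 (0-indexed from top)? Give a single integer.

Answer: 3

Derivation:
After op 1 (cut(2)): [1 0 4 5 3 2]
After op 2 (reverse): [2 3 5 4 0 1]
After op 3 (out_shuffle): [2 4 3 0 5 1]
After op 4 (in_shuffle): [0 2 5 4 1 3]
After op 5 (cut(2)): [5 4 1 3 0 2]
After op 6 (out_shuffle): [5 3 4 0 1 2]
Position 1: card 3.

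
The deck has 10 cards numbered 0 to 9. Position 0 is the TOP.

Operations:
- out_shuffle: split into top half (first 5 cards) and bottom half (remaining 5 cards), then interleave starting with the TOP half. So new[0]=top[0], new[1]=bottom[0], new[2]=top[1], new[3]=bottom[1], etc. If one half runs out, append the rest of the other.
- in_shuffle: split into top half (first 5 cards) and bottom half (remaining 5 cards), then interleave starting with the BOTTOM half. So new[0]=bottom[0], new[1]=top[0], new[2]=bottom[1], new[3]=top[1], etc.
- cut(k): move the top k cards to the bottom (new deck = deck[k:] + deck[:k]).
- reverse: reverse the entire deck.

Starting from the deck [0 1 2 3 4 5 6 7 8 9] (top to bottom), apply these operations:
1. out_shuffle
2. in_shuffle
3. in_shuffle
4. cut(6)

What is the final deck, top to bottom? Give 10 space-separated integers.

After op 1 (out_shuffle): [0 5 1 6 2 7 3 8 4 9]
After op 2 (in_shuffle): [7 0 3 5 8 1 4 6 9 2]
After op 3 (in_shuffle): [1 7 4 0 6 3 9 5 2 8]
After op 4 (cut(6)): [9 5 2 8 1 7 4 0 6 3]

Answer: 9 5 2 8 1 7 4 0 6 3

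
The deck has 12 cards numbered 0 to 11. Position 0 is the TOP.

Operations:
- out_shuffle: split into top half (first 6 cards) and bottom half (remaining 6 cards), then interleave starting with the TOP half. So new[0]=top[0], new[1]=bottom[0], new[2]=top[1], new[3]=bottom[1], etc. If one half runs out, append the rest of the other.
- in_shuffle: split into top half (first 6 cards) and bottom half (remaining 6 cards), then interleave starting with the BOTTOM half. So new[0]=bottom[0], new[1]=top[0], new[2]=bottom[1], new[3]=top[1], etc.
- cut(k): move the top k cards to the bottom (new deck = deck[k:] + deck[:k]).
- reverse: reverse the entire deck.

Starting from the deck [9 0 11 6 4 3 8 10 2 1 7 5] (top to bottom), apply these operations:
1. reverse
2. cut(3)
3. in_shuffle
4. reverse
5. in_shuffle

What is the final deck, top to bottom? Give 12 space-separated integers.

After op 1 (reverse): [5 7 1 2 10 8 3 4 6 11 0 9]
After op 2 (cut(3)): [2 10 8 3 4 6 11 0 9 5 7 1]
After op 3 (in_shuffle): [11 2 0 10 9 8 5 3 7 4 1 6]
After op 4 (reverse): [6 1 4 7 3 5 8 9 10 0 2 11]
After op 5 (in_shuffle): [8 6 9 1 10 4 0 7 2 3 11 5]

Answer: 8 6 9 1 10 4 0 7 2 3 11 5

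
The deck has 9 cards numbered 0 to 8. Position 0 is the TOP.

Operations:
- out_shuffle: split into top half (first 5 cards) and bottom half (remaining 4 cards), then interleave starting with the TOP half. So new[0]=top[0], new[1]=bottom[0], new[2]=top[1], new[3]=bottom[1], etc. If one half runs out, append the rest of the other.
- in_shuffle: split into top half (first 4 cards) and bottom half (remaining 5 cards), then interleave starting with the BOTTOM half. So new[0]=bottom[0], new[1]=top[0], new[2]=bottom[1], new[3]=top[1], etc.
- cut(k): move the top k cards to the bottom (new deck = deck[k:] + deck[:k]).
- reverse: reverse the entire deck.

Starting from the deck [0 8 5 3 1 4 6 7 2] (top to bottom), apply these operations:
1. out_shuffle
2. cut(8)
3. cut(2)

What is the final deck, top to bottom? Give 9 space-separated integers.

After op 1 (out_shuffle): [0 4 8 6 5 7 3 2 1]
After op 2 (cut(8)): [1 0 4 8 6 5 7 3 2]
After op 3 (cut(2)): [4 8 6 5 7 3 2 1 0]

Answer: 4 8 6 5 7 3 2 1 0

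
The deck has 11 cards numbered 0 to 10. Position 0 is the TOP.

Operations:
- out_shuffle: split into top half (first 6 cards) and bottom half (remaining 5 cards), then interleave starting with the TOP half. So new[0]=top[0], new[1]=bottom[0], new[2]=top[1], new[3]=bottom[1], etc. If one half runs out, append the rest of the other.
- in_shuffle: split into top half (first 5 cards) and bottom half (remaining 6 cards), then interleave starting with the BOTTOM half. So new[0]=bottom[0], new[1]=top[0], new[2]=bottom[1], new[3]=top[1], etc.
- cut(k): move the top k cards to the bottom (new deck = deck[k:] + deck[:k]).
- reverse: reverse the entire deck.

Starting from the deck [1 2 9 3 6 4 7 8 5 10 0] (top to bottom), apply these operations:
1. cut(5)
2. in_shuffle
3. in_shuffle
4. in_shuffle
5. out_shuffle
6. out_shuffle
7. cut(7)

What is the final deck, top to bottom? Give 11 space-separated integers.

After op 1 (cut(5)): [4 7 8 5 10 0 1 2 9 3 6]
After op 2 (in_shuffle): [0 4 1 7 2 8 9 5 3 10 6]
After op 3 (in_shuffle): [8 0 9 4 5 1 3 7 10 2 6]
After op 4 (in_shuffle): [1 8 3 0 7 9 10 4 2 5 6]
After op 5 (out_shuffle): [1 10 8 4 3 2 0 5 7 6 9]
After op 6 (out_shuffle): [1 0 10 5 8 7 4 6 3 9 2]
After op 7 (cut(7)): [6 3 9 2 1 0 10 5 8 7 4]

Answer: 6 3 9 2 1 0 10 5 8 7 4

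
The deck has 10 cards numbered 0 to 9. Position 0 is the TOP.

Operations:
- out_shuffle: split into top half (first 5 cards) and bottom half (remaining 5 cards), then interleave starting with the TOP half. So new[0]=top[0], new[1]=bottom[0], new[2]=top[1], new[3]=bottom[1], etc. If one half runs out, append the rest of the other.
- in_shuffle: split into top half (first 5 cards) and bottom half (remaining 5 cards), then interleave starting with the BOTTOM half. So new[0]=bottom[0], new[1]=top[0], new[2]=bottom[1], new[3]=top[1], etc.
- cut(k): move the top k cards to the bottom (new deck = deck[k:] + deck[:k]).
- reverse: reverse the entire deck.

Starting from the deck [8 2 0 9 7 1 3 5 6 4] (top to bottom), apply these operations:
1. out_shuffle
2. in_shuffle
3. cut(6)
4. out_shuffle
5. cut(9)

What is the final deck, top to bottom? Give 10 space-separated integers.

Answer: 2 7 8 3 9 4 1 0 6 5

Derivation:
After op 1 (out_shuffle): [8 1 2 3 0 5 9 6 7 4]
After op 2 (in_shuffle): [5 8 9 1 6 2 7 3 4 0]
After op 3 (cut(6)): [7 3 4 0 5 8 9 1 6 2]
After op 4 (out_shuffle): [7 8 3 9 4 1 0 6 5 2]
After op 5 (cut(9)): [2 7 8 3 9 4 1 0 6 5]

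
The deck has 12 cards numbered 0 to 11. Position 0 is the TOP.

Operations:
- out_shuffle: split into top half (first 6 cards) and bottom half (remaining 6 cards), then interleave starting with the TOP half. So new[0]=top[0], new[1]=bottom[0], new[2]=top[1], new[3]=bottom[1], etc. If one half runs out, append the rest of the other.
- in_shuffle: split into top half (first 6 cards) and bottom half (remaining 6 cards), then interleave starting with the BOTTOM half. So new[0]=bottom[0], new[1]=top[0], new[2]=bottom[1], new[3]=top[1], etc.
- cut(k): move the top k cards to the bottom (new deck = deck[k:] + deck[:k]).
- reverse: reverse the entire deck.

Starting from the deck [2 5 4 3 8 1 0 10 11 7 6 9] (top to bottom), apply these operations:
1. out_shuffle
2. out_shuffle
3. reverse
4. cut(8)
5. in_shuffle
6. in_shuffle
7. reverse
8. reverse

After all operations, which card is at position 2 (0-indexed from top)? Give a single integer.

Answer: 2

Derivation:
After op 1 (out_shuffle): [2 0 5 10 4 11 3 7 8 6 1 9]
After op 2 (out_shuffle): [2 3 0 7 5 8 10 6 4 1 11 9]
After op 3 (reverse): [9 11 1 4 6 10 8 5 7 0 3 2]
After op 4 (cut(8)): [7 0 3 2 9 11 1 4 6 10 8 5]
After op 5 (in_shuffle): [1 7 4 0 6 3 10 2 8 9 5 11]
After op 6 (in_shuffle): [10 1 2 7 8 4 9 0 5 6 11 3]
After op 7 (reverse): [3 11 6 5 0 9 4 8 7 2 1 10]
After op 8 (reverse): [10 1 2 7 8 4 9 0 5 6 11 3]
Position 2: card 2.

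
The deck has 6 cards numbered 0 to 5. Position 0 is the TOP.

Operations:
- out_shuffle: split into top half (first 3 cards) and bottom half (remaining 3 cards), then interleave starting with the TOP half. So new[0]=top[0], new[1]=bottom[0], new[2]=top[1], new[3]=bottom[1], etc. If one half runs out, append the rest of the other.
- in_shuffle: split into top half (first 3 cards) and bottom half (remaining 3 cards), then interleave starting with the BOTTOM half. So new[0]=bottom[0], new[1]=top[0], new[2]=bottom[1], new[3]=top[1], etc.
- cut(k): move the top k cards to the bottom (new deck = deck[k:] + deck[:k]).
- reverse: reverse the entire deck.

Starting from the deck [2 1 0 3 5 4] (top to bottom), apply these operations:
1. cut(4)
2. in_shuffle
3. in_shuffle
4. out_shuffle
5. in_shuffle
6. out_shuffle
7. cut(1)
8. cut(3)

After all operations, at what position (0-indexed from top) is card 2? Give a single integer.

Answer: 2

Derivation:
After op 1 (cut(4)): [5 4 2 1 0 3]
After op 2 (in_shuffle): [1 5 0 4 3 2]
After op 3 (in_shuffle): [4 1 3 5 2 0]
After op 4 (out_shuffle): [4 5 1 2 3 0]
After op 5 (in_shuffle): [2 4 3 5 0 1]
After op 6 (out_shuffle): [2 5 4 0 3 1]
After op 7 (cut(1)): [5 4 0 3 1 2]
After op 8 (cut(3)): [3 1 2 5 4 0]
Card 2 is at position 2.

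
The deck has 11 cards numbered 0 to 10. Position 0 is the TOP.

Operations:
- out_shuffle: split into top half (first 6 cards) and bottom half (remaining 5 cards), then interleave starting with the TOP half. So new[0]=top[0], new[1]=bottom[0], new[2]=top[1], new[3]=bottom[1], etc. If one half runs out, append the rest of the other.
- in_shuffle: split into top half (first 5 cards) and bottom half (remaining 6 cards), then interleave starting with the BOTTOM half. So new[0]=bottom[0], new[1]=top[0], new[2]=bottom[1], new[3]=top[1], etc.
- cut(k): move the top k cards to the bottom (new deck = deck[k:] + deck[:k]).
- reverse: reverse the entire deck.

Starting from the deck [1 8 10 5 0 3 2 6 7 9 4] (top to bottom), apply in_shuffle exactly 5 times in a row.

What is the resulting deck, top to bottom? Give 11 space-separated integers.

After op 1 (in_shuffle): [3 1 2 8 6 10 7 5 9 0 4]
After op 2 (in_shuffle): [10 3 7 1 5 2 9 8 0 6 4]
After op 3 (in_shuffle): [2 10 9 3 8 7 0 1 6 5 4]
After op 4 (in_shuffle): [7 2 0 10 1 9 6 3 5 8 4]
After op 5 (in_shuffle): [9 7 6 2 3 0 5 10 8 1 4]

Answer: 9 7 6 2 3 0 5 10 8 1 4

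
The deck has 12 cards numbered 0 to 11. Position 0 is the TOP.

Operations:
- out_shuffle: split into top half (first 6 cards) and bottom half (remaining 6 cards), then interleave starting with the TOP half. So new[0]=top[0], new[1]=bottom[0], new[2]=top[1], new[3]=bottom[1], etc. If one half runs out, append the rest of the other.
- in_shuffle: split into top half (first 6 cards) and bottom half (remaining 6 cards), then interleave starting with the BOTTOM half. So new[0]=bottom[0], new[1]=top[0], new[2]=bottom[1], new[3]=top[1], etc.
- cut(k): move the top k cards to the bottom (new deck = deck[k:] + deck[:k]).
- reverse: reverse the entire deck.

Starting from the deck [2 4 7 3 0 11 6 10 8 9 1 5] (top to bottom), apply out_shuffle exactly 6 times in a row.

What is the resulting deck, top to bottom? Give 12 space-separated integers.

After op 1 (out_shuffle): [2 6 4 10 7 8 3 9 0 1 11 5]
After op 2 (out_shuffle): [2 3 6 9 4 0 10 1 7 11 8 5]
After op 3 (out_shuffle): [2 10 3 1 6 7 9 11 4 8 0 5]
After op 4 (out_shuffle): [2 9 10 11 3 4 1 8 6 0 7 5]
After op 5 (out_shuffle): [2 1 9 8 10 6 11 0 3 7 4 5]
After op 6 (out_shuffle): [2 11 1 0 9 3 8 7 10 4 6 5]

Answer: 2 11 1 0 9 3 8 7 10 4 6 5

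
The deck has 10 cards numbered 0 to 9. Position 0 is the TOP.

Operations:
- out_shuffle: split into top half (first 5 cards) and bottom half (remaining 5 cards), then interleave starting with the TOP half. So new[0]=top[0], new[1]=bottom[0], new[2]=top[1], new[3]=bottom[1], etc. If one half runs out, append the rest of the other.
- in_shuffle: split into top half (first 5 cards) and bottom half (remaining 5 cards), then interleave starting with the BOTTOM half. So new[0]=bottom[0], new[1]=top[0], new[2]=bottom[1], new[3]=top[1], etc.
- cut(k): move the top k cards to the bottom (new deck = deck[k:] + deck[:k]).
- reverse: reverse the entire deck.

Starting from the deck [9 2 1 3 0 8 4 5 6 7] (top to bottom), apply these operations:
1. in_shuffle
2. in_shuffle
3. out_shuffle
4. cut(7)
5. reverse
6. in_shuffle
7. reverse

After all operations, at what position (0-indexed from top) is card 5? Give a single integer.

After op 1 (in_shuffle): [8 9 4 2 5 1 6 3 7 0]
After op 2 (in_shuffle): [1 8 6 9 3 4 7 2 0 5]
After op 3 (out_shuffle): [1 4 8 7 6 2 9 0 3 5]
After op 4 (cut(7)): [0 3 5 1 4 8 7 6 2 9]
After op 5 (reverse): [9 2 6 7 8 4 1 5 3 0]
After op 6 (in_shuffle): [4 9 1 2 5 6 3 7 0 8]
After op 7 (reverse): [8 0 7 3 6 5 2 1 9 4]
Card 5 is at position 5.

Answer: 5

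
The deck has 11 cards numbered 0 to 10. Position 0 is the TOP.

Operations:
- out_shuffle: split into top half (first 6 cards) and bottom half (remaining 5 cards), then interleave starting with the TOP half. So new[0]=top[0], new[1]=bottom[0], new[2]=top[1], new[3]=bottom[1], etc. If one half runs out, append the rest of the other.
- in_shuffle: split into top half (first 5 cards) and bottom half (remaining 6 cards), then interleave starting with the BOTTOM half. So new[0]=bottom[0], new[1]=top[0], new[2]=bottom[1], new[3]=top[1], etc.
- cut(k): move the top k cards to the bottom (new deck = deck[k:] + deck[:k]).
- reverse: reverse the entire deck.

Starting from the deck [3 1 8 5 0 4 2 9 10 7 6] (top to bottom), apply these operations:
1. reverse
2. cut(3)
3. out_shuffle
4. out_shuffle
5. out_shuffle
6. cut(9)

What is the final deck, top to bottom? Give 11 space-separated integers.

After op 1 (reverse): [6 7 10 9 2 4 0 5 8 1 3]
After op 2 (cut(3)): [9 2 4 0 5 8 1 3 6 7 10]
After op 3 (out_shuffle): [9 1 2 3 4 6 0 7 5 10 8]
After op 4 (out_shuffle): [9 0 1 7 2 5 3 10 4 8 6]
After op 5 (out_shuffle): [9 3 0 10 1 4 7 8 2 6 5]
After op 6 (cut(9)): [6 5 9 3 0 10 1 4 7 8 2]

Answer: 6 5 9 3 0 10 1 4 7 8 2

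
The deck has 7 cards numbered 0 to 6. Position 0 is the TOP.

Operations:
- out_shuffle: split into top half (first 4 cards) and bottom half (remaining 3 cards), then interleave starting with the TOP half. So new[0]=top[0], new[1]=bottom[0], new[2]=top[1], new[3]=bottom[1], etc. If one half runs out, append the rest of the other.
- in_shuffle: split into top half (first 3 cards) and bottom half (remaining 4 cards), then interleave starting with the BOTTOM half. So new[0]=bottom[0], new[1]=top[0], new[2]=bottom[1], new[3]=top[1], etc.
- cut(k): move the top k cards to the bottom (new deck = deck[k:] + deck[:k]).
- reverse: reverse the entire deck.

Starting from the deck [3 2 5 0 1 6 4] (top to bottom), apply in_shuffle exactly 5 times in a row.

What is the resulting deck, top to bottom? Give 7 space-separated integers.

Answer: 2 0 6 3 5 1 4

Derivation:
After op 1 (in_shuffle): [0 3 1 2 6 5 4]
After op 2 (in_shuffle): [2 0 6 3 5 1 4]
After op 3 (in_shuffle): [3 2 5 0 1 6 4]
After op 4 (in_shuffle): [0 3 1 2 6 5 4]
After op 5 (in_shuffle): [2 0 6 3 5 1 4]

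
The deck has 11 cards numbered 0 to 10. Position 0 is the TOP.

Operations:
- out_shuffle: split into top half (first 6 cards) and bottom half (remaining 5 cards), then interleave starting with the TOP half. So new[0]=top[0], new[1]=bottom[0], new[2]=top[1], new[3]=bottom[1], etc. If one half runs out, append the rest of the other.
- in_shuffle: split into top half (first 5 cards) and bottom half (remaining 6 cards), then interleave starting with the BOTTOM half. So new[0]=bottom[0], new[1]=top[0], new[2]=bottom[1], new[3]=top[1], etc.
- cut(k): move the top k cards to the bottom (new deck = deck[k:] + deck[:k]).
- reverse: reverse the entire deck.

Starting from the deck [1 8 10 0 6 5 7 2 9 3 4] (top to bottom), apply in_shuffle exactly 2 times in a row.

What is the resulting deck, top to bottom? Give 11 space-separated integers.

Answer: 10 5 9 1 0 7 3 8 6 2 4

Derivation:
After op 1 (in_shuffle): [5 1 7 8 2 10 9 0 3 6 4]
After op 2 (in_shuffle): [10 5 9 1 0 7 3 8 6 2 4]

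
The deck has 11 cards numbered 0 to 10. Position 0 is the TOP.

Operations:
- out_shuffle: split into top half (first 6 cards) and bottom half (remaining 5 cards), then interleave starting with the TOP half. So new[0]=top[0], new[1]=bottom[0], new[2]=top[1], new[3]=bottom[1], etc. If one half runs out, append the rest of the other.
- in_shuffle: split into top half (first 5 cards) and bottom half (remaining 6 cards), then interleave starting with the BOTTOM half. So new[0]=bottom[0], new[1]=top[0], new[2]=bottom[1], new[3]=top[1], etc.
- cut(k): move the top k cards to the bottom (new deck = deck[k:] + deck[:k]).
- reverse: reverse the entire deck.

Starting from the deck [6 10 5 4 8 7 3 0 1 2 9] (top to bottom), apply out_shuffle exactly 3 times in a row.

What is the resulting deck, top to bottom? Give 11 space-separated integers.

Answer: 6 0 4 9 3 5 2 7 10 1 8

Derivation:
After op 1 (out_shuffle): [6 3 10 0 5 1 4 2 8 9 7]
After op 2 (out_shuffle): [6 4 3 2 10 8 0 9 5 7 1]
After op 3 (out_shuffle): [6 0 4 9 3 5 2 7 10 1 8]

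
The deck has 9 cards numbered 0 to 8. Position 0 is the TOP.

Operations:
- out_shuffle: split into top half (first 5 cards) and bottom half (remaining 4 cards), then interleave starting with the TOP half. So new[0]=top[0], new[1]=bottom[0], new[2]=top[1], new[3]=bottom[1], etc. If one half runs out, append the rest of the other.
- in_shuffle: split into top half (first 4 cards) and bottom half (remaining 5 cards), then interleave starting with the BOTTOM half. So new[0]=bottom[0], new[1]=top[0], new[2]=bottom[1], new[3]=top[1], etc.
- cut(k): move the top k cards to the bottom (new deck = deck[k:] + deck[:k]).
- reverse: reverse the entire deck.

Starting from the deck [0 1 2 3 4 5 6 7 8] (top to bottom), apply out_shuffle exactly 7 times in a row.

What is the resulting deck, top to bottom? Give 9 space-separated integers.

After op 1 (out_shuffle): [0 5 1 6 2 7 3 8 4]
After op 2 (out_shuffle): [0 7 5 3 1 8 6 4 2]
After op 3 (out_shuffle): [0 8 7 6 5 4 3 2 1]
After op 4 (out_shuffle): [0 4 8 3 7 2 6 1 5]
After op 5 (out_shuffle): [0 2 4 6 8 1 3 5 7]
After op 6 (out_shuffle): [0 1 2 3 4 5 6 7 8]
After op 7 (out_shuffle): [0 5 1 6 2 7 3 8 4]

Answer: 0 5 1 6 2 7 3 8 4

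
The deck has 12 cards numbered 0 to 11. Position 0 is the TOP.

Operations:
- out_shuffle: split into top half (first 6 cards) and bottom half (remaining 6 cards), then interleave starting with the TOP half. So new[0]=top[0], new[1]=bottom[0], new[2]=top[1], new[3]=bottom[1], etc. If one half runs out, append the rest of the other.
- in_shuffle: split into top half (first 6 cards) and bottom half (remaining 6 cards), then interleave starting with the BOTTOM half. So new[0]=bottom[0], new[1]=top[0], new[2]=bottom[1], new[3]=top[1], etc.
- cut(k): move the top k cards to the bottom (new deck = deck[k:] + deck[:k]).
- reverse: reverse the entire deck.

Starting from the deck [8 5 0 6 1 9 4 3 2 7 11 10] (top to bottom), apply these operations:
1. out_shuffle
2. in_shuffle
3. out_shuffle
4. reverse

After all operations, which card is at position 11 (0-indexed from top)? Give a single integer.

Answer: 6

Derivation:
After op 1 (out_shuffle): [8 4 5 3 0 2 6 7 1 11 9 10]
After op 2 (in_shuffle): [6 8 7 4 1 5 11 3 9 0 10 2]
After op 3 (out_shuffle): [6 11 8 3 7 9 4 0 1 10 5 2]
After op 4 (reverse): [2 5 10 1 0 4 9 7 3 8 11 6]
Position 11: card 6.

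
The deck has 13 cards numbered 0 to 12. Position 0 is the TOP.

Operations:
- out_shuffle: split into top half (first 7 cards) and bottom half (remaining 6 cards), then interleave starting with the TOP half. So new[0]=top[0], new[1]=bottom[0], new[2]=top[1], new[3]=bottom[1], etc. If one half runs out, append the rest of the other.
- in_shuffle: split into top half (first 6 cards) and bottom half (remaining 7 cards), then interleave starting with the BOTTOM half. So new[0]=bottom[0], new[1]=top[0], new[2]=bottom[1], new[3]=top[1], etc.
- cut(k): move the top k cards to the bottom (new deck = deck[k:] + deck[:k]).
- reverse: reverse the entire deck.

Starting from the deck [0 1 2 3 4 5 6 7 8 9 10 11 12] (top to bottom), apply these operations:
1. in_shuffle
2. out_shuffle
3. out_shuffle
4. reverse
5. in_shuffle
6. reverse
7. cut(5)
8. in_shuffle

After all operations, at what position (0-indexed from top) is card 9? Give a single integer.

Answer: 9

Derivation:
After op 1 (in_shuffle): [6 0 7 1 8 2 9 3 10 4 11 5 12]
After op 2 (out_shuffle): [6 3 0 10 7 4 1 11 8 5 2 12 9]
After op 3 (out_shuffle): [6 11 3 8 0 5 10 2 7 12 4 9 1]
After op 4 (reverse): [1 9 4 12 7 2 10 5 0 8 3 11 6]
After op 5 (in_shuffle): [10 1 5 9 0 4 8 12 3 7 11 2 6]
After op 6 (reverse): [6 2 11 7 3 12 8 4 0 9 5 1 10]
After op 7 (cut(5)): [12 8 4 0 9 5 1 10 6 2 11 7 3]
After op 8 (in_shuffle): [1 12 10 8 6 4 2 0 11 9 7 5 3]
Card 9 is at position 9.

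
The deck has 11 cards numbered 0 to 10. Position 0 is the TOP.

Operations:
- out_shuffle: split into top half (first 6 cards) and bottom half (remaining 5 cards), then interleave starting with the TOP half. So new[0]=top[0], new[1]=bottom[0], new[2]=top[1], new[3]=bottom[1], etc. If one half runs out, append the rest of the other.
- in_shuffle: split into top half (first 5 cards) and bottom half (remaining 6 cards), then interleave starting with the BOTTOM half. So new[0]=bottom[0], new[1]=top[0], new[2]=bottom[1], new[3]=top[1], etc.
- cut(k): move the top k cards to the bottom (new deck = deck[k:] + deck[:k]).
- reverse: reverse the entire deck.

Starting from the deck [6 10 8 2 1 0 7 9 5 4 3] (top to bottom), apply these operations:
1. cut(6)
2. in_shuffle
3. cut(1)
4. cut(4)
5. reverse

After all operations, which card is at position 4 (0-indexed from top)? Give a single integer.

After op 1 (cut(6)): [7 9 5 4 3 6 10 8 2 1 0]
After op 2 (in_shuffle): [6 7 10 9 8 5 2 4 1 3 0]
After op 3 (cut(1)): [7 10 9 8 5 2 4 1 3 0 6]
After op 4 (cut(4)): [5 2 4 1 3 0 6 7 10 9 8]
After op 5 (reverse): [8 9 10 7 6 0 3 1 4 2 5]
Position 4: card 6.

Answer: 6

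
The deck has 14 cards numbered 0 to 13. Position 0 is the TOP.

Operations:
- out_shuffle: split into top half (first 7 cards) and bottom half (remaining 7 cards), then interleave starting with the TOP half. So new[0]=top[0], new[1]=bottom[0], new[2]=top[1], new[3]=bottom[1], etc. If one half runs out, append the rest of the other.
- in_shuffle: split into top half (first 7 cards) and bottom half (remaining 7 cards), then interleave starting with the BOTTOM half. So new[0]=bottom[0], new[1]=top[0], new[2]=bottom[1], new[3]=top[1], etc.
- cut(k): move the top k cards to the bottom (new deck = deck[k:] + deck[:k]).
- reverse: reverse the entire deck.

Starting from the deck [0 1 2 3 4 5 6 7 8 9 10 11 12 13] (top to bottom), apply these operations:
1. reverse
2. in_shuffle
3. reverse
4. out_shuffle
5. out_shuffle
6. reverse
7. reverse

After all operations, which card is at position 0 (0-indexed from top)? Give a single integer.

After op 1 (reverse): [13 12 11 10 9 8 7 6 5 4 3 2 1 0]
After op 2 (in_shuffle): [6 13 5 12 4 11 3 10 2 9 1 8 0 7]
After op 3 (reverse): [7 0 8 1 9 2 10 3 11 4 12 5 13 6]
After op 4 (out_shuffle): [7 3 0 11 8 4 1 12 9 5 2 13 10 6]
After op 5 (out_shuffle): [7 12 3 9 0 5 11 2 8 13 4 10 1 6]
After op 6 (reverse): [6 1 10 4 13 8 2 11 5 0 9 3 12 7]
After op 7 (reverse): [7 12 3 9 0 5 11 2 8 13 4 10 1 6]
Position 0: card 7.

Answer: 7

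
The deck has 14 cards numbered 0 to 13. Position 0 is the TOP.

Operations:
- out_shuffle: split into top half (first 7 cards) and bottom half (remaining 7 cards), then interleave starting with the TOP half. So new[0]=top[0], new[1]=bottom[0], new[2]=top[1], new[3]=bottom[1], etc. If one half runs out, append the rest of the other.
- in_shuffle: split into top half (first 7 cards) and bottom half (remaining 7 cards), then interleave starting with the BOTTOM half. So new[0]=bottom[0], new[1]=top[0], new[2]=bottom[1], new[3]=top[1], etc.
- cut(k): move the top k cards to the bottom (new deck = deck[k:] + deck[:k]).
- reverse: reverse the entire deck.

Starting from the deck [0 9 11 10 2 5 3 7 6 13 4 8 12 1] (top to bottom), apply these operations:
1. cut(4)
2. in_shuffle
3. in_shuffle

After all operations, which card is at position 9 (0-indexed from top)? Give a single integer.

After op 1 (cut(4)): [2 5 3 7 6 13 4 8 12 1 0 9 11 10]
After op 2 (in_shuffle): [8 2 12 5 1 3 0 7 9 6 11 13 10 4]
After op 3 (in_shuffle): [7 8 9 2 6 12 11 5 13 1 10 3 4 0]
Position 9: card 1.

Answer: 1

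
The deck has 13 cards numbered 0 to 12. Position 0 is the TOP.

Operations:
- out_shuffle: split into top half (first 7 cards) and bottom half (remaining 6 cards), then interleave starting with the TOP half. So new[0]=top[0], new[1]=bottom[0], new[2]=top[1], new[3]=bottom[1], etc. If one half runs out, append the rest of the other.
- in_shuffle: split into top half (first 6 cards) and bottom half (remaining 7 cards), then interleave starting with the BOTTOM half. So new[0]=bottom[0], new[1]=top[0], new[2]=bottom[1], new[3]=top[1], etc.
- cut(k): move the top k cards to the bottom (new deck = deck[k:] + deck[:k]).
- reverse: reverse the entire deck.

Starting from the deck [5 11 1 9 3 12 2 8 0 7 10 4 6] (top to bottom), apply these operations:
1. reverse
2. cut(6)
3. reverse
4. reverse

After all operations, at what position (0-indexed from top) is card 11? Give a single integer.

Answer: 5

Derivation:
After op 1 (reverse): [6 4 10 7 0 8 2 12 3 9 1 11 5]
After op 2 (cut(6)): [2 12 3 9 1 11 5 6 4 10 7 0 8]
After op 3 (reverse): [8 0 7 10 4 6 5 11 1 9 3 12 2]
After op 4 (reverse): [2 12 3 9 1 11 5 6 4 10 7 0 8]
Card 11 is at position 5.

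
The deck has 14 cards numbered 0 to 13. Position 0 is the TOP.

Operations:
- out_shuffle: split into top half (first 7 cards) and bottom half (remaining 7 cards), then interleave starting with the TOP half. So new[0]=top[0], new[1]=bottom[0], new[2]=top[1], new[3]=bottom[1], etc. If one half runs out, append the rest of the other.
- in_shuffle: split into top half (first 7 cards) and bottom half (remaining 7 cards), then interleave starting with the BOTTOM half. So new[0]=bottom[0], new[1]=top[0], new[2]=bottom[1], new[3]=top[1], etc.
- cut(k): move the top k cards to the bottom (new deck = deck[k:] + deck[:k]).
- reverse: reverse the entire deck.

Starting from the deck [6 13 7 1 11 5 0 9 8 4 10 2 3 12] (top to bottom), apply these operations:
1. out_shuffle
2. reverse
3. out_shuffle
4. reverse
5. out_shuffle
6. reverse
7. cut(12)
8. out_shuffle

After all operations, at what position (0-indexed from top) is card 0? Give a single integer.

After op 1 (out_shuffle): [6 9 13 8 7 4 1 10 11 2 5 3 0 12]
After op 2 (reverse): [12 0 3 5 2 11 10 1 4 7 8 13 9 6]
After op 3 (out_shuffle): [12 1 0 4 3 7 5 8 2 13 11 9 10 6]
After op 4 (reverse): [6 10 9 11 13 2 8 5 7 3 4 0 1 12]
After op 5 (out_shuffle): [6 5 10 7 9 3 11 4 13 0 2 1 8 12]
After op 6 (reverse): [12 8 1 2 0 13 4 11 3 9 7 10 5 6]
After op 7 (cut(12)): [5 6 12 8 1 2 0 13 4 11 3 9 7 10]
After op 8 (out_shuffle): [5 13 6 4 12 11 8 3 1 9 2 7 0 10]
Card 0 is at position 12.

Answer: 12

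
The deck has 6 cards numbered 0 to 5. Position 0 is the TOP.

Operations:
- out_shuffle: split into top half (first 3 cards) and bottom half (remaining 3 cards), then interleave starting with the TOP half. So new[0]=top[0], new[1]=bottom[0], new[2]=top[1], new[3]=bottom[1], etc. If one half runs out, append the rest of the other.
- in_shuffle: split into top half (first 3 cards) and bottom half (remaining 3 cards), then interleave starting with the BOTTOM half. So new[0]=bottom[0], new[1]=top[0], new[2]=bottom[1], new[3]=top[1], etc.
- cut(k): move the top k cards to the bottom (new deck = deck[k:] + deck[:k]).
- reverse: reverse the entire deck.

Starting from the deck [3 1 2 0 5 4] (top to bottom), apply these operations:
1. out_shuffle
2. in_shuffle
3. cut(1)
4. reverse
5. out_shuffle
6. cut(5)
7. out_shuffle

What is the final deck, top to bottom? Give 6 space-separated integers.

Answer: 3 1 5 2 0 4

Derivation:
After op 1 (out_shuffle): [3 0 1 5 2 4]
After op 2 (in_shuffle): [5 3 2 0 4 1]
After op 3 (cut(1)): [3 2 0 4 1 5]
After op 4 (reverse): [5 1 4 0 2 3]
After op 5 (out_shuffle): [5 0 1 2 4 3]
After op 6 (cut(5)): [3 5 0 1 2 4]
After op 7 (out_shuffle): [3 1 5 2 0 4]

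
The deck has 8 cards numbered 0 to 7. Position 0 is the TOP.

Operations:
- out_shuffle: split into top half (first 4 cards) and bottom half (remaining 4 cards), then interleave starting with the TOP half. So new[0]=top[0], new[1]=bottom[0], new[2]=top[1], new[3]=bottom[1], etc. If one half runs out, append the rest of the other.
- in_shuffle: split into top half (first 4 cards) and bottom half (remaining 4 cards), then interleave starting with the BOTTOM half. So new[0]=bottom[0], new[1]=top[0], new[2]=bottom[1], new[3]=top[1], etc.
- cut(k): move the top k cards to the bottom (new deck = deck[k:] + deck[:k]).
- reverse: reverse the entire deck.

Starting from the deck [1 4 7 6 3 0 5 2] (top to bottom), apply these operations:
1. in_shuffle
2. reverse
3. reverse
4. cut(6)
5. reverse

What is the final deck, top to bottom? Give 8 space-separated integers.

Answer: 7 5 4 0 1 3 6 2

Derivation:
After op 1 (in_shuffle): [3 1 0 4 5 7 2 6]
After op 2 (reverse): [6 2 7 5 4 0 1 3]
After op 3 (reverse): [3 1 0 4 5 7 2 6]
After op 4 (cut(6)): [2 6 3 1 0 4 5 7]
After op 5 (reverse): [7 5 4 0 1 3 6 2]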